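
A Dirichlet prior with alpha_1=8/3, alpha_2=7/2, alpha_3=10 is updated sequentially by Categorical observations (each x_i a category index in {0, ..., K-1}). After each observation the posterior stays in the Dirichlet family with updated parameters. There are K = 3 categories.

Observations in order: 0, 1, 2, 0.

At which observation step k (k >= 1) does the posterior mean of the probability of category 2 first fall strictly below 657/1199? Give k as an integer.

k = 4

obs 1: x=0 → posterior Dirichlet(11/3, 7/2, 10)
obs 2: x=1 → posterior Dirichlet(11/3, 9/2, 10)
obs 3: x=2 → posterior Dirichlet(11/3, 9/2, 11)
obs 4: x=0 → posterior Dirichlet(14/3, 9/2, 11)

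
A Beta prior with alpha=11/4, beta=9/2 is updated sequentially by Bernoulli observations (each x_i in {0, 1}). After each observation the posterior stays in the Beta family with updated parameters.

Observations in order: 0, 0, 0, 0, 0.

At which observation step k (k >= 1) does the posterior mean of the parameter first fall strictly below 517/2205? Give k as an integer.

obs 1: x=0 → posterior Beta(11/4, 11/2)
obs 2: x=0 → posterior Beta(11/4, 13/2)
obs 3: x=0 → posterior Beta(11/4, 15/2)
obs 4: x=0 → posterior Beta(11/4, 17/2)
obs 5: x=0 → posterior Beta(11/4, 19/2)

k = 5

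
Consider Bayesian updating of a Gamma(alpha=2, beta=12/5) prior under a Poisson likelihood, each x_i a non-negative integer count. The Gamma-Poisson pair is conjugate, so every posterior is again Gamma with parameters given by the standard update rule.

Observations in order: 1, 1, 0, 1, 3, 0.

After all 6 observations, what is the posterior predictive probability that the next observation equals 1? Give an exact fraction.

387306079856640/1119130473102767

obs 1: x=1 → posterior Gamma(3, 17/5)
obs 2: x=1 → posterior Gamma(4, 22/5)
obs 3: x=0 → posterior Gamma(4, 27/5)
obs 4: x=1 → posterior Gamma(5, 32/5)
obs 5: x=3 → posterior Gamma(8, 37/5)
obs 6: x=0 → posterior Gamma(8, 42/5)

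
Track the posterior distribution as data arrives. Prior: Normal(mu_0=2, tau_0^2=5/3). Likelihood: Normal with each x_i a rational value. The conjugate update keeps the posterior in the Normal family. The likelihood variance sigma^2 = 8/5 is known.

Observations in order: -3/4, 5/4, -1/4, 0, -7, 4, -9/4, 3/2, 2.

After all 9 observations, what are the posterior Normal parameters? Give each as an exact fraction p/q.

mu_0=7/166, tau_0^2=40/249

obs 1: x=-3/4 → posterior Normal(117/196, 40/49)
obs 2: x=5/4 → posterior Normal(121/148, 20/37)
obs 3: x=-1/4 → posterior Normal(217/396, 40/99)
obs 4: x=0 → posterior Normal(7/16, 10/31)
obs 5: x=-7 → posterior Normal(-483/596, 40/149)
obs 6: x=4 → posterior Normal(-83/696, 20/87)
obs 7: x=-9/4 → posterior Normal(-77/199, 40/199)
obs 8: x=3/2 → posterior Normal(-79/448, 5/28)
obs 9: x=2 → posterior Normal(7/166, 40/249)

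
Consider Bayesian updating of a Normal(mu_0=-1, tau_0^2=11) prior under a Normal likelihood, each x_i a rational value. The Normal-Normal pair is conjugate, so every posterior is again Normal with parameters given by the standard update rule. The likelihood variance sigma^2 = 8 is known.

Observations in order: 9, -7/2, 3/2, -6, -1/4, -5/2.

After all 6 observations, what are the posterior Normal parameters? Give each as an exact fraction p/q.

mu_0=-109/296, tau_0^2=44/37

obs 1: x=9 → posterior Normal(91/19, 88/19)
obs 2: x=-7/2 → posterior Normal(7/4, 44/15)
obs 3: x=3/2 → posterior Normal(69/41, 88/41)
obs 4: x=-6 → posterior Normal(3/52, 22/13)
obs 5: x=-1/4 → posterior Normal(1/252, 88/63)
obs 6: x=-5/2 → posterior Normal(-109/296, 44/37)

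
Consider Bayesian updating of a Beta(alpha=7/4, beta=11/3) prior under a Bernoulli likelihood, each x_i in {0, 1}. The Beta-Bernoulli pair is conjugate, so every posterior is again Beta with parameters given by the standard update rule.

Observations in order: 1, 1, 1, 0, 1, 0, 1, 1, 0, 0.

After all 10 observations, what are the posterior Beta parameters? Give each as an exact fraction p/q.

alpha=31/4, beta=23/3

obs 1: x=1 → posterior Beta(11/4, 11/3)
obs 2: x=1 → posterior Beta(15/4, 11/3)
obs 3: x=1 → posterior Beta(19/4, 11/3)
obs 4: x=0 → posterior Beta(19/4, 14/3)
obs 5: x=1 → posterior Beta(23/4, 14/3)
obs 6: x=0 → posterior Beta(23/4, 17/3)
obs 7: x=1 → posterior Beta(27/4, 17/3)
obs 8: x=1 → posterior Beta(31/4, 17/3)
obs 9: x=0 → posterior Beta(31/4, 20/3)
obs 10: x=0 → posterior Beta(31/4, 23/3)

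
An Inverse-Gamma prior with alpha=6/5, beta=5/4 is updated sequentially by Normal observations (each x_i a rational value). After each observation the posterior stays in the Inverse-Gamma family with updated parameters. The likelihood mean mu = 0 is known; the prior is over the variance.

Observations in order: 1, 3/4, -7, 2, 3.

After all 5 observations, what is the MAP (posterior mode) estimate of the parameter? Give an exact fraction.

5285/752

obs 1: x=1 → posterior Inverse-Gamma(17/10, 7/4)
obs 2: x=3/4 → posterior Inverse-Gamma(11/5, 65/32)
obs 3: x=-7 → posterior Inverse-Gamma(27/10, 849/32)
obs 4: x=2 → posterior Inverse-Gamma(16/5, 913/32)
obs 5: x=3 → posterior Inverse-Gamma(37/10, 1057/32)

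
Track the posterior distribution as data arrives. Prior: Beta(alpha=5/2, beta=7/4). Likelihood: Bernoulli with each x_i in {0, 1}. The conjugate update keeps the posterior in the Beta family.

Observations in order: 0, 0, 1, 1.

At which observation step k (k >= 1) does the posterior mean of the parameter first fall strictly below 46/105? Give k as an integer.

obs 1: x=0 → posterior Beta(5/2, 11/4)
obs 2: x=0 → posterior Beta(5/2, 15/4)
obs 3: x=1 → posterior Beta(7/2, 15/4)
obs 4: x=1 → posterior Beta(9/2, 15/4)

k = 2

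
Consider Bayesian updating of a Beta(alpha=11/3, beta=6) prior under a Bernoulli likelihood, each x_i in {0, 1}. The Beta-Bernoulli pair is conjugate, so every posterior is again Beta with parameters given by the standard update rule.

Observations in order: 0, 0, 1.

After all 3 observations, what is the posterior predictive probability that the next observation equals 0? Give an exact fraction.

obs 1: x=0 → posterior Beta(11/3, 7)
obs 2: x=0 → posterior Beta(11/3, 8)
obs 3: x=1 → posterior Beta(14/3, 8)

12/19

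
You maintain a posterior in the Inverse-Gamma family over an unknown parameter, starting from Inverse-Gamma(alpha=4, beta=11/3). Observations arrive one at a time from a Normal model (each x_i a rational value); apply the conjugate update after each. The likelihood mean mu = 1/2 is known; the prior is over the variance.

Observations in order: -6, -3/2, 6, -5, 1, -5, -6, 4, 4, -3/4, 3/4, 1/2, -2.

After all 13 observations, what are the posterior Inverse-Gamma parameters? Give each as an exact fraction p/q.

alpha=21/2, beta=5261/48

obs 1: x=-6 → posterior Inverse-Gamma(9/2, 595/24)
obs 2: x=-3/2 → posterior Inverse-Gamma(5, 643/24)
obs 3: x=6 → posterior Inverse-Gamma(11/2, 503/12)
obs 4: x=-5 → posterior Inverse-Gamma(6, 1369/24)
obs 5: x=1 → posterior Inverse-Gamma(13/2, 343/6)
obs 6: x=-5 → posterior Inverse-Gamma(7, 1735/24)
obs 7: x=-6 → posterior Inverse-Gamma(15/2, 1121/12)
obs 8: x=4 → posterior Inverse-Gamma(8, 2389/24)
obs 9: x=4 → posterior Inverse-Gamma(17/2, 317/3)
obs 10: x=-3/4 → posterior Inverse-Gamma(9, 10219/96)
obs 11: x=3/4 → posterior Inverse-Gamma(19/2, 5111/48)
obs 12: x=1/2 → posterior Inverse-Gamma(10, 5111/48)
obs 13: x=-2 → posterior Inverse-Gamma(21/2, 5261/48)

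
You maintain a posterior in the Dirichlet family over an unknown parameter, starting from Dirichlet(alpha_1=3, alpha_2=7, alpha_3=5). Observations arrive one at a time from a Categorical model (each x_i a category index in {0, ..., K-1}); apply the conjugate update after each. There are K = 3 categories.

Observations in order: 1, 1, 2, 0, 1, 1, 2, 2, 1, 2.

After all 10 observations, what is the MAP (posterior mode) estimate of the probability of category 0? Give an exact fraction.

3/22

obs 1: x=1 → posterior Dirichlet(3, 8, 5)
obs 2: x=1 → posterior Dirichlet(3, 9, 5)
obs 3: x=2 → posterior Dirichlet(3, 9, 6)
obs 4: x=0 → posterior Dirichlet(4, 9, 6)
obs 5: x=1 → posterior Dirichlet(4, 10, 6)
obs 6: x=1 → posterior Dirichlet(4, 11, 6)
obs 7: x=2 → posterior Dirichlet(4, 11, 7)
obs 8: x=2 → posterior Dirichlet(4, 11, 8)
obs 9: x=1 → posterior Dirichlet(4, 12, 8)
obs 10: x=2 → posterior Dirichlet(4, 12, 9)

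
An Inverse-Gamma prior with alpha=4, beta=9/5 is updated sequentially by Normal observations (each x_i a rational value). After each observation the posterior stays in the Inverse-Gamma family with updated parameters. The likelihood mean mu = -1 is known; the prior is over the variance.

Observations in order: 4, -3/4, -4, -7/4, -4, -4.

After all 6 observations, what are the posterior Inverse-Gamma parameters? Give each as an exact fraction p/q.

obs 1: x=4 → posterior Inverse-Gamma(9/2, 143/10)
obs 2: x=-3/4 → posterior Inverse-Gamma(5, 2293/160)
obs 3: x=-4 → posterior Inverse-Gamma(11/2, 3013/160)
obs 4: x=-7/4 → posterior Inverse-Gamma(6, 1529/80)
obs 5: x=-4 → posterior Inverse-Gamma(13/2, 1889/80)
obs 6: x=-4 → posterior Inverse-Gamma(7, 2249/80)

alpha=7, beta=2249/80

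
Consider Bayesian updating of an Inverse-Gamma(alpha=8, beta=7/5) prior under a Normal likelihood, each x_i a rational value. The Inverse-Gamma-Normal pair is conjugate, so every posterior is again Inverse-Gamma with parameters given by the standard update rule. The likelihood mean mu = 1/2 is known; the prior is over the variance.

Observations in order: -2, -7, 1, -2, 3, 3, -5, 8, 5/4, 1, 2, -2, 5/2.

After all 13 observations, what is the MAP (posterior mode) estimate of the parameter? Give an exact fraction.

obs 1: x=-2 → posterior Inverse-Gamma(17/2, 181/40)
obs 2: x=-7 → posterior Inverse-Gamma(9, 653/20)
obs 3: x=1 → posterior Inverse-Gamma(19/2, 1311/40)
obs 4: x=-2 → posterior Inverse-Gamma(10, 359/10)
obs 5: x=3 → posterior Inverse-Gamma(21/2, 1561/40)
obs 6: x=3 → posterior Inverse-Gamma(11, 843/20)
obs 7: x=-5 → posterior Inverse-Gamma(23/2, 2291/40)
obs 8: x=8 → posterior Inverse-Gamma(12, 427/5)
obs 9: x=5/4 → posterior Inverse-Gamma(25/2, 13709/160)
obs 10: x=1 → posterior Inverse-Gamma(13, 13729/160)
obs 11: x=2 → posterior Inverse-Gamma(27/2, 13909/160)
obs 12: x=-2 → posterior Inverse-Gamma(14, 14409/160)
obs 13: x=5/2 → posterior Inverse-Gamma(29/2, 14729/160)

14729/2480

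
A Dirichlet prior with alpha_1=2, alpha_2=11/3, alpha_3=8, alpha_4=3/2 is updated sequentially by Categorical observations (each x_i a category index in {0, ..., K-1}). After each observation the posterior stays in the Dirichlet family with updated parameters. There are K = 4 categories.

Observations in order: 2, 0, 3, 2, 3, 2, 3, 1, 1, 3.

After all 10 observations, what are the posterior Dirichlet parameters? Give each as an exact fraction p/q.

obs 1: x=2 → posterior Dirichlet(2, 11/3, 9, 3/2)
obs 2: x=0 → posterior Dirichlet(3, 11/3, 9, 3/2)
obs 3: x=3 → posterior Dirichlet(3, 11/3, 9, 5/2)
obs 4: x=2 → posterior Dirichlet(3, 11/3, 10, 5/2)
obs 5: x=3 → posterior Dirichlet(3, 11/3, 10, 7/2)
obs 6: x=2 → posterior Dirichlet(3, 11/3, 11, 7/2)
obs 7: x=3 → posterior Dirichlet(3, 11/3, 11, 9/2)
obs 8: x=1 → posterior Dirichlet(3, 14/3, 11, 9/2)
obs 9: x=1 → posterior Dirichlet(3, 17/3, 11, 9/2)
obs 10: x=3 → posterior Dirichlet(3, 17/3, 11, 11/2)

alpha_1=3, alpha_2=17/3, alpha_3=11, alpha_4=11/2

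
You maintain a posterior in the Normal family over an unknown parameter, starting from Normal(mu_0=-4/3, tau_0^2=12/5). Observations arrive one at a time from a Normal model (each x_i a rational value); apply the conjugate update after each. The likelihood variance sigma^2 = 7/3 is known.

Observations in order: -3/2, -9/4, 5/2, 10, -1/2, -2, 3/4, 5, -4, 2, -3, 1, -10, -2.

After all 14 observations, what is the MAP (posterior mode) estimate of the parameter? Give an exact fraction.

-52/147

obs 1: x=-3/2 → posterior Normal(-302/213, 84/71)
obs 2: x=-9/4 → posterior Normal(-545/321, 84/107)
obs 3: x=5/2 → posterior Normal(-25/39, 84/143)
obs 4: x=10 → posterior Normal(805/537, 84/179)
obs 5: x=-1/2 → posterior Normal(751/645, 84/215)
obs 6: x=-2 → posterior Normal(535/753, 84/251)
obs 7: x=3/4 → posterior Normal(88/123, 12/41)
obs 8: x=5 → posterior Normal(68/57, 84/323)
obs 9: x=-4 → posterior Normal(724/1077, 84/359)
obs 10: x=2 → posterior Normal(188/237, 84/395)
obs 11: x=-3 → posterior Normal(616/1293, 84/431)
obs 12: x=1 → posterior Normal(724/1401, 84/467)
obs 13: x=-10 → posterior Normal(-356/1509, 84/503)
obs 14: x=-2 → posterior Normal(-52/147, 12/77)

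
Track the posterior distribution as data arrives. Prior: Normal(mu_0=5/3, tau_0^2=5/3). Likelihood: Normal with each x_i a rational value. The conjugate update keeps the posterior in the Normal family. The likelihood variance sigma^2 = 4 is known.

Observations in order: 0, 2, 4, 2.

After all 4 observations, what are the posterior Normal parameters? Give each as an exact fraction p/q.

mu_0=15/8, tau_0^2=5/8

obs 1: x=0 → posterior Normal(20/17, 20/17)
obs 2: x=2 → posterior Normal(15/11, 10/11)
obs 3: x=4 → posterior Normal(50/27, 20/27)
obs 4: x=2 → posterior Normal(15/8, 5/8)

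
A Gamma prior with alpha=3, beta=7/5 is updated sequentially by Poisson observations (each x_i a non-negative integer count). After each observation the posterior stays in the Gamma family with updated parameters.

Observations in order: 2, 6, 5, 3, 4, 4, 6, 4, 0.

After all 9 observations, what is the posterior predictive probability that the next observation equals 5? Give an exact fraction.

obs 1: x=2 → posterior Gamma(5, 12/5)
obs 2: x=6 → posterior Gamma(11, 17/5)
obs 3: x=5 → posterior Gamma(16, 22/5)
obs 4: x=3 → posterior Gamma(19, 27/5)
obs 5: x=4 → posterior Gamma(23, 32/5)
obs 6: x=4 → posterior Gamma(27, 37/5)
obs 7: x=6 → posterior Gamma(33, 42/5)
obs 8: x=4 → posterior Gamma(37, 47/5)
obs 9: x=0 → posterior Gamma(37, 52/5)

382765392955341984654947554284818639923044269655651609920041857843200000/2937584292310975730433978188667311418909575051615428859612127539570760171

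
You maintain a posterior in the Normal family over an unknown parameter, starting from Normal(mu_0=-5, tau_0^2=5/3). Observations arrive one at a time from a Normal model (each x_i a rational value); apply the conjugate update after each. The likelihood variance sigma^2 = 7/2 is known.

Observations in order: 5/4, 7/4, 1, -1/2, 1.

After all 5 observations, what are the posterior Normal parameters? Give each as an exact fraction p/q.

obs 1: x=5/4 → posterior Normal(-185/62, 35/31)
obs 2: x=7/4 → posterior Normal(-75/41, 35/41)
obs 3: x=1 → posterior Normal(-65/51, 35/51)
obs 4: x=-1/2 → posterior Normal(-70/61, 35/61)
obs 5: x=1 → posterior Normal(-60/71, 35/71)

mu_0=-60/71, tau_0^2=35/71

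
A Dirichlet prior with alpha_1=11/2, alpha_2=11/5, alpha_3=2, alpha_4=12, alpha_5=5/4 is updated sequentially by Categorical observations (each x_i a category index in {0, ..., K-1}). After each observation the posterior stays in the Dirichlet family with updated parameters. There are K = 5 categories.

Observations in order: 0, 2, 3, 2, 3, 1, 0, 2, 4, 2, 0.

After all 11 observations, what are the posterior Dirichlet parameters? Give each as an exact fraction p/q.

alpha_1=17/2, alpha_2=16/5, alpha_3=6, alpha_4=14, alpha_5=9/4

obs 1: x=0 → posterior Dirichlet(13/2, 11/5, 2, 12, 5/4)
obs 2: x=2 → posterior Dirichlet(13/2, 11/5, 3, 12, 5/4)
obs 3: x=3 → posterior Dirichlet(13/2, 11/5, 3, 13, 5/4)
obs 4: x=2 → posterior Dirichlet(13/2, 11/5, 4, 13, 5/4)
obs 5: x=3 → posterior Dirichlet(13/2, 11/5, 4, 14, 5/4)
obs 6: x=1 → posterior Dirichlet(13/2, 16/5, 4, 14, 5/4)
obs 7: x=0 → posterior Dirichlet(15/2, 16/5, 4, 14, 5/4)
obs 8: x=2 → posterior Dirichlet(15/2, 16/5, 5, 14, 5/4)
obs 9: x=4 → posterior Dirichlet(15/2, 16/5, 5, 14, 9/4)
obs 10: x=2 → posterior Dirichlet(15/2, 16/5, 6, 14, 9/4)
obs 11: x=0 → posterior Dirichlet(17/2, 16/5, 6, 14, 9/4)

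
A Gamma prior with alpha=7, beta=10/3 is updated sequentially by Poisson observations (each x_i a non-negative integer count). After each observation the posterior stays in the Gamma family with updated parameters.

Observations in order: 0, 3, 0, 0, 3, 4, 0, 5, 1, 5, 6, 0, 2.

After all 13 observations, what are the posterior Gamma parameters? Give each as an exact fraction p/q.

alpha=36, beta=49/3

obs 1: x=0 → posterior Gamma(7, 13/3)
obs 2: x=3 → posterior Gamma(10, 16/3)
obs 3: x=0 → posterior Gamma(10, 19/3)
obs 4: x=0 → posterior Gamma(10, 22/3)
obs 5: x=3 → posterior Gamma(13, 25/3)
obs 6: x=4 → posterior Gamma(17, 28/3)
obs 7: x=0 → posterior Gamma(17, 31/3)
obs 8: x=5 → posterior Gamma(22, 34/3)
obs 9: x=1 → posterior Gamma(23, 37/3)
obs 10: x=5 → posterior Gamma(28, 40/3)
obs 11: x=6 → posterior Gamma(34, 43/3)
obs 12: x=0 → posterior Gamma(34, 46/3)
obs 13: x=2 → posterior Gamma(36, 49/3)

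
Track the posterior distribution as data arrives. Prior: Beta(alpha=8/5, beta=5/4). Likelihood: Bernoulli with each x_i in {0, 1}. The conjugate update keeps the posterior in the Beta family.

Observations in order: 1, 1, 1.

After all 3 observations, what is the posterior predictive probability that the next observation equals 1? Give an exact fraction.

92/117

obs 1: x=1 → posterior Beta(13/5, 5/4)
obs 2: x=1 → posterior Beta(18/5, 5/4)
obs 3: x=1 → posterior Beta(23/5, 5/4)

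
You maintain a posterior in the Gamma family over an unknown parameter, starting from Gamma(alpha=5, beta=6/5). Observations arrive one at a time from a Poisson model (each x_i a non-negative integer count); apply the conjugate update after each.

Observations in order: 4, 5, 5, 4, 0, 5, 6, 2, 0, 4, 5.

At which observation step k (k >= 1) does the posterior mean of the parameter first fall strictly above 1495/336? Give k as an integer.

k = 3

obs 1: x=4 → posterior Gamma(9, 11/5)
obs 2: x=5 → posterior Gamma(14, 16/5)
obs 3: x=5 → posterior Gamma(19, 21/5)
obs 4: x=4 → posterior Gamma(23, 26/5)
obs 5: x=0 → posterior Gamma(23, 31/5)
obs 6: x=5 → posterior Gamma(28, 36/5)
obs 7: x=6 → posterior Gamma(34, 41/5)
obs 8: x=2 → posterior Gamma(36, 46/5)
obs 9: x=0 → posterior Gamma(36, 51/5)
obs 10: x=4 → posterior Gamma(40, 56/5)
obs 11: x=5 → posterior Gamma(45, 61/5)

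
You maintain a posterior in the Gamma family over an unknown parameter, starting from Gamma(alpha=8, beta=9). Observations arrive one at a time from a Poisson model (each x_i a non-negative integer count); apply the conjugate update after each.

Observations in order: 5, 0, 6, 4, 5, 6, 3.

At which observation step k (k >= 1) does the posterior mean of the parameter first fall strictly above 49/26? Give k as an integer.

k = 5

obs 1: x=5 → posterior Gamma(13, 10)
obs 2: x=0 → posterior Gamma(13, 11)
obs 3: x=6 → posterior Gamma(19, 12)
obs 4: x=4 → posterior Gamma(23, 13)
obs 5: x=5 → posterior Gamma(28, 14)
obs 6: x=6 → posterior Gamma(34, 15)
obs 7: x=3 → posterior Gamma(37, 16)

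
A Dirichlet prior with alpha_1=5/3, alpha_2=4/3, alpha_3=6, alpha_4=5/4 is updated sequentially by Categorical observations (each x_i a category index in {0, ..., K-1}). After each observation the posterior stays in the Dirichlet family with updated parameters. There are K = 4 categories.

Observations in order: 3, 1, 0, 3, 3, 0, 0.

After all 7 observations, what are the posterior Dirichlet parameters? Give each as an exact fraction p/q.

obs 1: x=3 → posterior Dirichlet(5/3, 4/3, 6, 9/4)
obs 2: x=1 → posterior Dirichlet(5/3, 7/3, 6, 9/4)
obs 3: x=0 → posterior Dirichlet(8/3, 7/3, 6, 9/4)
obs 4: x=3 → posterior Dirichlet(8/3, 7/3, 6, 13/4)
obs 5: x=3 → posterior Dirichlet(8/3, 7/3, 6, 17/4)
obs 6: x=0 → posterior Dirichlet(11/3, 7/3, 6, 17/4)
obs 7: x=0 → posterior Dirichlet(14/3, 7/3, 6, 17/4)

alpha_1=14/3, alpha_2=7/3, alpha_3=6, alpha_4=17/4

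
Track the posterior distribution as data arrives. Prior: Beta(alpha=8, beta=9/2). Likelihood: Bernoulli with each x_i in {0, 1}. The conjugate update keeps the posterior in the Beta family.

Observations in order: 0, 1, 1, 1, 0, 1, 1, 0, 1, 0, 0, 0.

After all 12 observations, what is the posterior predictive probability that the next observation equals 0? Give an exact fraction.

3/7

obs 1: x=0 → posterior Beta(8, 11/2)
obs 2: x=1 → posterior Beta(9, 11/2)
obs 3: x=1 → posterior Beta(10, 11/2)
obs 4: x=1 → posterior Beta(11, 11/2)
obs 5: x=0 → posterior Beta(11, 13/2)
obs 6: x=1 → posterior Beta(12, 13/2)
obs 7: x=1 → posterior Beta(13, 13/2)
obs 8: x=0 → posterior Beta(13, 15/2)
obs 9: x=1 → posterior Beta(14, 15/2)
obs 10: x=0 → posterior Beta(14, 17/2)
obs 11: x=0 → posterior Beta(14, 19/2)
obs 12: x=0 → posterior Beta(14, 21/2)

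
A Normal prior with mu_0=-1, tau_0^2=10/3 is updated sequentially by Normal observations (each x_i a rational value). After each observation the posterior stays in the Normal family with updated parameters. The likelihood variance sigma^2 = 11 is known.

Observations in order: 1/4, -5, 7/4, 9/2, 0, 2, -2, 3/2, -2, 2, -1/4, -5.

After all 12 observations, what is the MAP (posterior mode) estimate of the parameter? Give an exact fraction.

-37/102

obs 1: x=1/4 → posterior Normal(-61/86, 110/43)
obs 2: x=-5 → posterior Normal(-161/106, 110/53)
obs 3: x=7/4 → posterior Normal(-1, 110/63)
obs 4: x=9/2 → posterior Normal(-18/73, 110/73)
obs 5: x=0 → posterior Normal(-18/83, 110/83)
obs 6: x=2 → posterior Normal(2/93, 110/93)
obs 7: x=-2 → posterior Normal(-18/103, 110/103)
obs 8: x=3/2 → posterior Normal(-3/113, 110/113)
obs 9: x=-2 → posterior Normal(-23/123, 110/123)
obs 10: x=2 → posterior Normal(-3/133, 110/133)
obs 11: x=-1/4 → posterior Normal(-1/26, 10/13)
obs 12: x=-5 → posterior Normal(-37/102, 110/153)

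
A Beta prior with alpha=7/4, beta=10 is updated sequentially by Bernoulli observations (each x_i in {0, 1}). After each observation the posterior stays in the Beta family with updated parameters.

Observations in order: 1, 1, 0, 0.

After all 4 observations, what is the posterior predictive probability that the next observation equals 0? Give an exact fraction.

16/21

obs 1: x=1 → posterior Beta(11/4, 10)
obs 2: x=1 → posterior Beta(15/4, 10)
obs 3: x=0 → posterior Beta(15/4, 11)
obs 4: x=0 → posterior Beta(15/4, 12)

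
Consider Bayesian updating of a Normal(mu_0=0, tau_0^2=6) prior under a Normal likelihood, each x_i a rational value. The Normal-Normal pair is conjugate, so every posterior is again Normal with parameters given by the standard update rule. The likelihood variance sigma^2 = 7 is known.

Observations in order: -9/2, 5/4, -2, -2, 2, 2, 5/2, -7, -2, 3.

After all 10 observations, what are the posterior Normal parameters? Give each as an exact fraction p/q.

obs 1: x=-9/2 → posterior Normal(-27/13, 42/13)
obs 2: x=5/4 → posterior Normal(-39/38, 42/19)
obs 3: x=-2 → posterior Normal(-63/50, 42/25)
obs 4: x=-2 → posterior Normal(-87/62, 42/31)
obs 5: x=2 → posterior Normal(-63/74, 42/37)
obs 6: x=2 → posterior Normal(-39/86, 42/43)
obs 7: x=5/2 → posterior Normal(-9/98, 6/7)
obs 8: x=-7 → posterior Normal(-93/110, 42/55)
obs 9: x=-2 → posterior Normal(-117/122, 42/61)
obs 10: x=3 → posterior Normal(-81/134, 42/67)

mu_0=-81/134, tau_0^2=42/67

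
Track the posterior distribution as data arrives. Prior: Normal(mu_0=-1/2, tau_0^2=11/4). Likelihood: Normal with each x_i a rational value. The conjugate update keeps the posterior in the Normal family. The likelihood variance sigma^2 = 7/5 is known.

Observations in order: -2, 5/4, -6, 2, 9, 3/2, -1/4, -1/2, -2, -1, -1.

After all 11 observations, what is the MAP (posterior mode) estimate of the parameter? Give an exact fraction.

41/633

obs 1: x=-2 → posterior Normal(-124/83, 77/83)
obs 2: x=5/4 → posterior Normal(-221/552, 77/138)
obs 3: x=-6 → posterior Normal(-1541/772, 77/193)
obs 4: x=2 → posterior Normal(-1101/992, 77/248)
obs 5: x=9 → posterior Normal(293/404, 77/303)
obs 6: x=3/2 → posterior Normal(1209/1432, 77/358)
obs 7: x=-1/4 → posterior Normal(577/826, 11/59)
obs 8: x=-1/2 → posterior Normal(29/52, 77/468)
obs 9: x=-2 → posterior Normal(151/523, 77/523)
obs 10: x=-1 → posterior Normal(48/289, 77/578)
obs 11: x=-1 → posterior Normal(41/633, 77/633)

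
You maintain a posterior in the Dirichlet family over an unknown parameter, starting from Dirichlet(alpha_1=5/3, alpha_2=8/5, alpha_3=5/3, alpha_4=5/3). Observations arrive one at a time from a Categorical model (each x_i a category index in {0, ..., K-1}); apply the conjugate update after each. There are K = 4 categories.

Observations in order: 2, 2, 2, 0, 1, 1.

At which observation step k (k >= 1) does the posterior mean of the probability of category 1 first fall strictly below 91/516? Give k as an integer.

obs 1: x=2 → posterior Dirichlet(5/3, 8/5, 8/3, 5/3)
obs 2: x=2 → posterior Dirichlet(5/3, 8/5, 11/3, 5/3)
obs 3: x=2 → posterior Dirichlet(5/3, 8/5, 14/3, 5/3)
obs 4: x=0 → posterior Dirichlet(8/3, 8/5, 14/3, 5/3)
obs 5: x=1 → posterior Dirichlet(8/3, 13/5, 14/3, 5/3)
obs 6: x=1 → posterior Dirichlet(8/3, 18/5, 14/3, 5/3)

k = 3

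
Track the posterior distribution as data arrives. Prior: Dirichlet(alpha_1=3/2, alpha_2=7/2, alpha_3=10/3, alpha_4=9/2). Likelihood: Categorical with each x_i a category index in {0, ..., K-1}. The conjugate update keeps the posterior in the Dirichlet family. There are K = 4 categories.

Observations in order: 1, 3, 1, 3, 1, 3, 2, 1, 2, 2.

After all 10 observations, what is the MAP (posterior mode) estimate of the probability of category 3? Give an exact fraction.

39/113

obs 1: x=1 → posterior Dirichlet(3/2, 9/2, 10/3, 9/2)
obs 2: x=3 → posterior Dirichlet(3/2, 9/2, 10/3, 11/2)
obs 3: x=1 → posterior Dirichlet(3/2, 11/2, 10/3, 11/2)
obs 4: x=3 → posterior Dirichlet(3/2, 11/2, 10/3, 13/2)
obs 5: x=1 → posterior Dirichlet(3/2, 13/2, 10/3, 13/2)
obs 6: x=3 → posterior Dirichlet(3/2, 13/2, 10/3, 15/2)
obs 7: x=2 → posterior Dirichlet(3/2, 13/2, 13/3, 15/2)
obs 8: x=1 → posterior Dirichlet(3/2, 15/2, 13/3, 15/2)
obs 9: x=2 → posterior Dirichlet(3/2, 15/2, 16/3, 15/2)
obs 10: x=2 → posterior Dirichlet(3/2, 15/2, 19/3, 15/2)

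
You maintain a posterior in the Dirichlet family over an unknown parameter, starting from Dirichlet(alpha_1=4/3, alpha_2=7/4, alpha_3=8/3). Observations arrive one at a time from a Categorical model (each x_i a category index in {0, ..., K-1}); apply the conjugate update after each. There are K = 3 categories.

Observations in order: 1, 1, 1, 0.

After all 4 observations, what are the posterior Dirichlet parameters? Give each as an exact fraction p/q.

obs 1: x=1 → posterior Dirichlet(4/3, 11/4, 8/3)
obs 2: x=1 → posterior Dirichlet(4/3, 15/4, 8/3)
obs 3: x=1 → posterior Dirichlet(4/3, 19/4, 8/3)
obs 4: x=0 → posterior Dirichlet(7/3, 19/4, 8/3)

alpha_1=7/3, alpha_2=19/4, alpha_3=8/3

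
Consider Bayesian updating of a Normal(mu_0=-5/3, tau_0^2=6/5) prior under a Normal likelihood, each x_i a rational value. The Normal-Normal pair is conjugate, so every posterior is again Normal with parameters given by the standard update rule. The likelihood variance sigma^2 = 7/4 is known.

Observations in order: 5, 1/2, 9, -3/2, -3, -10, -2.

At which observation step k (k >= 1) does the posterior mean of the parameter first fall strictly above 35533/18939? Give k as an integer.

obs 1: x=5 → posterior Normal(185/177, 42/59)
obs 2: x=1/2 → posterior Normal(221/249, 42/83)
obs 3: x=9 → posterior Normal(869/321, 42/107)
obs 4: x=-3/2 → posterior Normal(761/393, 42/131)
obs 5: x=-3 → posterior Normal(109/93, 42/155)
obs 6: x=-10 → posterior Normal(-175/537, 42/179)
obs 7: x=-2 → posterior Normal(-11/21, 6/29)

k = 3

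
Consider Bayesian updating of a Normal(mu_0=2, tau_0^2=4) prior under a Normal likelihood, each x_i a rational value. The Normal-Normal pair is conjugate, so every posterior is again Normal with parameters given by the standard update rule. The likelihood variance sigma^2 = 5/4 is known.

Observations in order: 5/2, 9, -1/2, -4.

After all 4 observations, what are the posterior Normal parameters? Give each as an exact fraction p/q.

mu_0=122/69, tau_0^2=20/69

obs 1: x=5/2 → posterior Normal(50/21, 20/21)
obs 2: x=9 → posterior Normal(194/37, 20/37)
obs 3: x=-1/2 → posterior Normal(186/53, 20/53)
obs 4: x=-4 → posterior Normal(122/69, 20/69)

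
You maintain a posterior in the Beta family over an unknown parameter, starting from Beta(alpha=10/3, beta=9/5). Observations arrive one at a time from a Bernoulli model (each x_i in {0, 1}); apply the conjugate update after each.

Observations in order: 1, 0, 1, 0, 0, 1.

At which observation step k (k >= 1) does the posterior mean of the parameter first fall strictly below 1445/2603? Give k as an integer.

obs 1: x=1 → posterior Beta(13/3, 9/5)
obs 2: x=0 → posterior Beta(13/3, 14/5)
obs 3: x=1 → posterior Beta(16/3, 14/5)
obs 4: x=0 → posterior Beta(16/3, 19/5)
obs 5: x=0 → posterior Beta(16/3, 24/5)
obs 6: x=1 → posterior Beta(19/3, 24/5)

k = 5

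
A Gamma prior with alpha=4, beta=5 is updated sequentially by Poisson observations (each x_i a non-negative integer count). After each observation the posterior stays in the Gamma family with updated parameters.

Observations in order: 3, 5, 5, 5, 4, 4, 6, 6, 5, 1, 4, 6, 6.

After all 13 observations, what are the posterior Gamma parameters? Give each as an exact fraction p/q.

alpha=64, beta=18

obs 1: x=3 → posterior Gamma(7, 6)
obs 2: x=5 → posterior Gamma(12, 7)
obs 3: x=5 → posterior Gamma(17, 8)
obs 4: x=5 → posterior Gamma(22, 9)
obs 5: x=4 → posterior Gamma(26, 10)
obs 6: x=4 → posterior Gamma(30, 11)
obs 7: x=6 → posterior Gamma(36, 12)
obs 8: x=6 → posterior Gamma(42, 13)
obs 9: x=5 → posterior Gamma(47, 14)
obs 10: x=1 → posterior Gamma(48, 15)
obs 11: x=4 → posterior Gamma(52, 16)
obs 12: x=6 → posterior Gamma(58, 17)
obs 13: x=6 → posterior Gamma(64, 18)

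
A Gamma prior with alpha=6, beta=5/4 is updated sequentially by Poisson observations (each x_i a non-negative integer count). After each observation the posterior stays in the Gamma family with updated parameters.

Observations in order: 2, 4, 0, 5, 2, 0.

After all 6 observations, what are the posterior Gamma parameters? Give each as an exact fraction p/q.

alpha=19, beta=29/4

obs 1: x=2 → posterior Gamma(8, 9/4)
obs 2: x=4 → posterior Gamma(12, 13/4)
obs 3: x=0 → posterior Gamma(12, 17/4)
obs 4: x=5 → posterior Gamma(17, 21/4)
obs 5: x=2 → posterior Gamma(19, 25/4)
obs 6: x=0 → posterior Gamma(19, 29/4)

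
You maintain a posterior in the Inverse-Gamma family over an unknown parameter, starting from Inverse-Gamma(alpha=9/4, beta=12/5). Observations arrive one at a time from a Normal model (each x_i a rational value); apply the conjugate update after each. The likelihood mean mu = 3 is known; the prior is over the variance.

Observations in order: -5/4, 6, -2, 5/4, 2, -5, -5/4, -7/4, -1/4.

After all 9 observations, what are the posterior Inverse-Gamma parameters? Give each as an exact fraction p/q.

alpha=27/4, beta=14089/160

obs 1: x=-5/4 → posterior Inverse-Gamma(11/4, 1829/160)
obs 2: x=6 → posterior Inverse-Gamma(13/4, 2549/160)
obs 3: x=-2 → posterior Inverse-Gamma(15/4, 4549/160)
obs 4: x=5/4 → posterior Inverse-Gamma(17/4, 2397/80)
obs 5: x=2 → posterior Inverse-Gamma(19/4, 2437/80)
obs 6: x=-5 → posterior Inverse-Gamma(21/4, 4997/80)
obs 7: x=-5/4 → posterior Inverse-Gamma(23/4, 11439/160)
obs 8: x=-7/4 → posterior Inverse-Gamma(25/4, 3311/40)
obs 9: x=-1/4 → posterior Inverse-Gamma(27/4, 14089/160)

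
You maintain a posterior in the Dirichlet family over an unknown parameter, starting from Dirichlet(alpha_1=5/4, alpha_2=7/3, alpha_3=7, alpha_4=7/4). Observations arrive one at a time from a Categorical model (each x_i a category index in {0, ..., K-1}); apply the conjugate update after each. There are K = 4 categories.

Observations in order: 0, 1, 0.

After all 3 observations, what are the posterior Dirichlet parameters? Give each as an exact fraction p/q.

obs 1: x=0 → posterior Dirichlet(9/4, 7/3, 7, 7/4)
obs 2: x=1 → posterior Dirichlet(9/4, 10/3, 7, 7/4)
obs 3: x=0 → posterior Dirichlet(13/4, 10/3, 7, 7/4)

alpha_1=13/4, alpha_2=10/3, alpha_3=7, alpha_4=7/4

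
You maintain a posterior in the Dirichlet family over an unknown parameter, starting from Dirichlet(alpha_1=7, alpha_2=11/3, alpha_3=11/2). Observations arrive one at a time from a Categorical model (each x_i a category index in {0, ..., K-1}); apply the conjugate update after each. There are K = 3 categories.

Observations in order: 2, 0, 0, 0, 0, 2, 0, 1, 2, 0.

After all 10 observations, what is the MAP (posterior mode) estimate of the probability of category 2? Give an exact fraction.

obs 1: x=2 → posterior Dirichlet(7, 11/3, 13/2)
obs 2: x=0 → posterior Dirichlet(8, 11/3, 13/2)
obs 3: x=0 → posterior Dirichlet(9, 11/3, 13/2)
obs 4: x=0 → posterior Dirichlet(10, 11/3, 13/2)
obs 5: x=0 → posterior Dirichlet(11, 11/3, 13/2)
obs 6: x=2 → posterior Dirichlet(11, 11/3, 15/2)
obs 7: x=0 → posterior Dirichlet(12, 11/3, 15/2)
obs 8: x=1 → posterior Dirichlet(12, 14/3, 15/2)
obs 9: x=2 → posterior Dirichlet(12, 14/3, 17/2)
obs 10: x=0 → posterior Dirichlet(13, 14/3, 17/2)

45/139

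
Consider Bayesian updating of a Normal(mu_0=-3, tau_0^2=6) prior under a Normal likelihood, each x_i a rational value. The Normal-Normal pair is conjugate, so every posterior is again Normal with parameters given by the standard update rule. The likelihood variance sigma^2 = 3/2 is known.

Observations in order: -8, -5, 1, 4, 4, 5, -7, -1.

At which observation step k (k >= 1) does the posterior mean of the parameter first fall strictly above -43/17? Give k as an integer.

obs 1: x=-8 → posterior Normal(-7, 6/5)
obs 2: x=-5 → posterior Normal(-55/9, 2/3)
obs 3: x=1 → posterior Normal(-51/13, 6/13)
obs 4: x=4 → posterior Normal(-35/17, 6/17)
obs 5: x=4 → posterior Normal(-19/21, 2/7)
obs 6: x=5 → posterior Normal(1/25, 6/25)
obs 7: x=-7 → posterior Normal(-27/29, 6/29)
obs 8: x=-1 → posterior Normal(-31/33, 2/11)

k = 4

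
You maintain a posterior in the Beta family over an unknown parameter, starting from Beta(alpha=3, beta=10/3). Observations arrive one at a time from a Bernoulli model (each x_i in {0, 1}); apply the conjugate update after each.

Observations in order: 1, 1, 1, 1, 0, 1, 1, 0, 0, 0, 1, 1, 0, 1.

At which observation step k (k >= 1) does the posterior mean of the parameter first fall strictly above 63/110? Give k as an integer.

k = 2

obs 1: x=1 → posterior Beta(4, 10/3)
obs 2: x=1 → posterior Beta(5, 10/3)
obs 3: x=1 → posterior Beta(6, 10/3)
obs 4: x=1 → posterior Beta(7, 10/3)
obs 5: x=0 → posterior Beta(7, 13/3)
obs 6: x=1 → posterior Beta(8, 13/3)
obs 7: x=1 → posterior Beta(9, 13/3)
obs 8: x=0 → posterior Beta(9, 16/3)
obs 9: x=0 → posterior Beta(9, 19/3)
obs 10: x=0 → posterior Beta(9, 22/3)
obs 11: x=1 → posterior Beta(10, 22/3)
obs 12: x=1 → posterior Beta(11, 22/3)
obs 13: x=0 → posterior Beta(11, 25/3)
obs 14: x=1 → posterior Beta(12, 25/3)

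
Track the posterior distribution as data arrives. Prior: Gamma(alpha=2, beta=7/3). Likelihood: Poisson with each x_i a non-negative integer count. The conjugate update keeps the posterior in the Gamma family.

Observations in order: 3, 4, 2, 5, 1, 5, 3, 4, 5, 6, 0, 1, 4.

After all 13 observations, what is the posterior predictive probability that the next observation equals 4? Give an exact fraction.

obs 1: x=3 → posterior Gamma(5, 10/3)
obs 2: x=4 → posterior Gamma(9, 13/3)
obs 3: x=2 → posterior Gamma(11, 16/3)
obs 4: x=5 → posterior Gamma(16, 19/3)
obs 5: x=1 → posterior Gamma(17, 22/3)
obs 6: x=5 → posterior Gamma(22, 25/3)
obs 7: x=3 → posterior Gamma(25, 28/3)
obs 8: x=4 → posterior Gamma(29, 31/3)
obs 9: x=5 → posterior Gamma(34, 34/3)
obs 10: x=6 → posterior Gamma(40, 37/3)
obs 11: x=0 → posterior Gamma(40, 40/3)
obs 12: x=1 → posterior Gamma(41, 43/3)
obs 13: x=4 → posterior Gamma(45, 46/3)

10512007053041142179651184380691029532404420908123367499354721711638132434644500480/66009724686219550843768321818371771650147004059278069406814190436565131829325062449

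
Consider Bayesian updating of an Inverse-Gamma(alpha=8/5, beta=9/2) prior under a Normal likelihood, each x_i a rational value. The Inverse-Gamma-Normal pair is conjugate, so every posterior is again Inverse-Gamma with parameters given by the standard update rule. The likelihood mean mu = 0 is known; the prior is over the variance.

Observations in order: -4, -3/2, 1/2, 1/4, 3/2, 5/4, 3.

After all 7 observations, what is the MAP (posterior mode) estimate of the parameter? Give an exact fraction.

obs 1: x=-4 → posterior Inverse-Gamma(21/10, 25/2)
obs 2: x=-3/2 → posterior Inverse-Gamma(13/5, 109/8)
obs 3: x=1/2 → posterior Inverse-Gamma(31/10, 55/4)
obs 4: x=1/4 → posterior Inverse-Gamma(18/5, 441/32)
obs 5: x=3/2 → posterior Inverse-Gamma(41/10, 477/32)
obs 6: x=5/4 → posterior Inverse-Gamma(23/5, 251/16)
obs 7: x=3 → posterior Inverse-Gamma(51/10, 323/16)

1615/488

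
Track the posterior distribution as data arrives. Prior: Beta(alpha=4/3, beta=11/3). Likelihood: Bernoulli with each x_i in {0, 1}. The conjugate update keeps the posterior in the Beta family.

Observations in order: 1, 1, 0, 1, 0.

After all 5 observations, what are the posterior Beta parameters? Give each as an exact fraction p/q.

obs 1: x=1 → posterior Beta(7/3, 11/3)
obs 2: x=1 → posterior Beta(10/3, 11/3)
obs 3: x=0 → posterior Beta(10/3, 14/3)
obs 4: x=1 → posterior Beta(13/3, 14/3)
obs 5: x=0 → posterior Beta(13/3, 17/3)

alpha=13/3, beta=17/3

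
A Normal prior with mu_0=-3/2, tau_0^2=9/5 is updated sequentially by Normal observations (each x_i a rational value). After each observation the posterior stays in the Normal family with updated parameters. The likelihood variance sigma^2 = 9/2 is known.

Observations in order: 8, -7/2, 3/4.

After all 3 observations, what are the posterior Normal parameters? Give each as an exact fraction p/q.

mu_0=3/11, tau_0^2=9/11

obs 1: x=8 → posterior Normal(17/14, 9/7)
obs 2: x=-7/2 → posterior Normal(1/6, 1)
obs 3: x=3/4 → posterior Normal(3/11, 9/11)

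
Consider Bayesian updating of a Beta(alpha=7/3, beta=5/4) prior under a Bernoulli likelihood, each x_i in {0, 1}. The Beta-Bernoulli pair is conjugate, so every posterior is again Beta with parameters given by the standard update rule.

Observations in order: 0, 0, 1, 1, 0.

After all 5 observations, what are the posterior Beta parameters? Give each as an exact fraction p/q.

obs 1: x=0 → posterior Beta(7/3, 9/4)
obs 2: x=0 → posterior Beta(7/3, 13/4)
obs 3: x=1 → posterior Beta(10/3, 13/4)
obs 4: x=1 → posterior Beta(13/3, 13/4)
obs 5: x=0 → posterior Beta(13/3, 17/4)

alpha=13/3, beta=17/4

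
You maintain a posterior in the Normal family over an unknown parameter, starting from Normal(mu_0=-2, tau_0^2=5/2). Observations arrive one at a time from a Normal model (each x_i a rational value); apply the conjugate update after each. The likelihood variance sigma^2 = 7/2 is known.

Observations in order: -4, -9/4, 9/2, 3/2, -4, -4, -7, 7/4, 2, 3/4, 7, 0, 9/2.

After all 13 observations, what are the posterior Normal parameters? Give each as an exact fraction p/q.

mu_0=-41/288, tau_0^2=35/144

obs 1: x=-4 → posterior Normal(-17/6, 35/24)
obs 2: x=-9/4 → posterior Normal(-181/68, 35/34)
obs 3: x=9/2 → posterior Normal(-91/88, 35/44)
obs 4: x=3/2 → posterior Normal(-61/108, 35/54)
obs 5: x=-4 → posterior Normal(-141/128, 35/64)
obs 6: x=-4 → posterior Normal(-221/148, 35/74)
obs 7: x=-7 → posterior Normal(-361/168, 5/12)
obs 8: x=7/4 → posterior Normal(-163/94, 35/94)
obs 9: x=2 → posterior Normal(-11/8, 35/104)
obs 10: x=3/4 → posterior Normal(-271/228, 35/114)
obs 11: x=7 → posterior Normal(-131/248, 35/124)
obs 12: x=0 → posterior Normal(-131/268, 35/134)
obs 13: x=9/2 → posterior Normal(-41/288, 35/144)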